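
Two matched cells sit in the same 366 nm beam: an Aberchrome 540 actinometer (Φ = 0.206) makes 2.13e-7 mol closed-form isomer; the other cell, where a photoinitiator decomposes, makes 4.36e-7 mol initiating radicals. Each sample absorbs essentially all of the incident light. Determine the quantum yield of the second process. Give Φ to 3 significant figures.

Φ = 0.422

Photons absorbed by the actinometer: 2.13e-7 / 0.206 = 1.034e-6 mol.
Φ(unknown) = 4.36e-7 / 1.034e-6 = 0.422.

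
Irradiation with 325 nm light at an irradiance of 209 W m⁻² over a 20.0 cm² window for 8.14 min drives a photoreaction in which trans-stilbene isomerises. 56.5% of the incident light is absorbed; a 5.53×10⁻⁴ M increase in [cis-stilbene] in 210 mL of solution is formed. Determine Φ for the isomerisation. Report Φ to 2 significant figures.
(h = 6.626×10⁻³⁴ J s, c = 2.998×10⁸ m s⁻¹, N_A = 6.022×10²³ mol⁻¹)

Product: (5.53×10⁻⁴ M)(0.21 L) = 1.161×10⁻⁴ mol.
Photon energy at 325 nm: hc/λ = (6.626×10⁻³⁴)(2.998×10⁸)/(325×10⁻⁹) = 6.112×10⁻¹⁹ J.
Energy delivered: (209 W m⁻²)(20.0×10⁻⁴ m²)(488.4 s) = 204.2 J.
Photons incident: 204.2 / 6.112×10⁻¹⁹ = 3.341×10²⁰, i.e. 3.341×10²⁰/6.022×10²³ = 5.548×10⁻⁴ mol.
Photons absorbed: 0.565 × 5.548×10⁻⁴ = 3.135×10⁻⁴ mol.
Φ = 1.161×10⁻⁴ mol / 3.135×10⁻⁴ mol photons = 0.37.

Φ = 0.37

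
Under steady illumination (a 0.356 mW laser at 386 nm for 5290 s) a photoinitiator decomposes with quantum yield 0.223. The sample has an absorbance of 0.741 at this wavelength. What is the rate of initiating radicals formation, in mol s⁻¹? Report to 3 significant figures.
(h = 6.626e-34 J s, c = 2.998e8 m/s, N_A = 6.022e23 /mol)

2.10e-10 mol s⁻¹

Photon energy at 386 nm: hc/λ = (6.626e-34)(2.998e8)/(386e-9) = 5.146e-19 J.
Energy delivered: (0.356 mW)(5290 s) = 1.883 J.
Photons incident: 1.883 / 5.146e-19 = 3.659e18, i.e. 3.659e18/6.022e23 = 6.076e-6 mol.
Fraction absorbed: 1 − 10^(−0.741) = 0.8184.
Photons absorbed: 0.8184 × 6.076e-6 = 4.973e-6 mol.
Product formed: 0.223 × 4.973e-6 = 1.109e-6 mol.
Rate: 1.109e-6 / 5290 s = 2.10e-10 mol s⁻¹.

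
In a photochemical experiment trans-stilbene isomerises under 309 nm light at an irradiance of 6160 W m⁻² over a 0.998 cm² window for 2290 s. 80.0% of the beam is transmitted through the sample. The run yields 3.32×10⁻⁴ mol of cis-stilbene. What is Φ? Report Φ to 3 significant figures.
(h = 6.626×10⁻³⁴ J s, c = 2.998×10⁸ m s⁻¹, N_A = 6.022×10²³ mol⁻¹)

Photon energy at 309 nm: hc/λ = (6.626×10⁻³⁴)(2.998×10⁸)/(309×10⁻⁹) = 6.429×10⁻¹⁹ J.
Energy delivered: (6160 W m⁻²)(0.998×10⁻⁴ m²)(2290 s) = 1408 J.
Photons incident: 1408 / 6.429×10⁻¹⁹ = 2.190×10²¹, i.e. 2.190×10²¹/6.022×10²³ = 0.003637 mol.
Fraction absorbed: 1 − 80.0/100 = 0.2000.
Photons absorbed: 0.2000 × 0.003637 = 7.274×10⁻⁴ mol.
Φ = 3.32×10⁻⁴ mol / 7.274×10⁻⁴ mol photons = 0.456.

Φ = 0.456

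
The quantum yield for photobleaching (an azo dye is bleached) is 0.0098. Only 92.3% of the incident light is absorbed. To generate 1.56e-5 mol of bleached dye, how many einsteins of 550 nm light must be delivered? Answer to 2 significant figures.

Photons that must be absorbed: 1.56e-5 / 0.0098 = 0.001592 mol.
Incident photons needed: 0.001592 / 0.923 = 0.001725 mol.

0.0017 einstein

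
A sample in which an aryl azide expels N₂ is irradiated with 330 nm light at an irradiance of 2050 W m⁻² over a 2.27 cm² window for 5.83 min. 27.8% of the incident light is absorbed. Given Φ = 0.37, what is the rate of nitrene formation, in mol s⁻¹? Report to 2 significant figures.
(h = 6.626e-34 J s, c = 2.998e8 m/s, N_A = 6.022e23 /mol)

1.3e-7 mol s⁻¹

Photon energy at 330 nm: hc/λ = (6.626e-34)(2.998e8)/(330e-9) = 6.020e-19 J.
Energy delivered: (2050 W m⁻²)(2.27e-4 m²)(349.8 s) = 162.8 J.
Photons incident: 162.8 / 6.020e-19 = 2.704e20, i.e. 2.704e20/6.022e23 = 4.490e-4 mol.
Photons absorbed: 0.278 × 4.490e-4 = 1.248e-4 mol.
Product formed: 0.37 × 1.248e-4 = 4.618e-5 mol.
Rate: 4.618e-5 / 349.8 s = 1.3e-7 mol s⁻¹.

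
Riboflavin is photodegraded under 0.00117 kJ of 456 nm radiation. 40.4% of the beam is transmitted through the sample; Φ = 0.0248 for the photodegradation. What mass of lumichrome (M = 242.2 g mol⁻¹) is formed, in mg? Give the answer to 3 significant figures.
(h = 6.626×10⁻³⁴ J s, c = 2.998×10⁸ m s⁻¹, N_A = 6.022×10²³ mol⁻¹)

Photon energy at 456 nm: hc/λ = (6.626×10⁻³⁴)(2.998×10⁸)/(456×10⁻⁹) = 4.356×10⁻¹⁹ J.
Incident energy: 0.00117 kJ = 1.17 J.
Photons incident: 1.17 / 4.356×10⁻¹⁹ = 2.686×10¹⁸, i.e. 2.686×10¹⁸/6.022×10²³ = 4.460×10⁻⁶ mol.
Fraction absorbed: 1 − 40.4/100 = 0.5960.
Photons absorbed: 0.5960 × 4.460×10⁻⁶ = 2.658×10⁻⁶ mol.
Product: Φ × n_abs = 0.0248 × 2.658×10⁻⁶ = 6.592×10⁻⁸ mol.
Mass: 6.592×10⁻⁸ × 242.2 = 1.597×10⁻⁵ g = 0.0160 mg.

0.0160 mg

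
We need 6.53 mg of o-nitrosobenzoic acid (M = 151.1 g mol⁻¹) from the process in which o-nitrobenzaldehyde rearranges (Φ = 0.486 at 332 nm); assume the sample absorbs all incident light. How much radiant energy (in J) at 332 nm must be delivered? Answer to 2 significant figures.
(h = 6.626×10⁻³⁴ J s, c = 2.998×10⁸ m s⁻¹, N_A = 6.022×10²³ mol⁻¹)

32 J

Product: 6.53 mg / 151.1 g mol⁻¹ = 4.322×10⁻⁵ mol.
Photons that must be absorbed: 4.322×10⁻⁵ / 0.486 = 8.893×10⁻⁵ mol.
Photon energy: hc/λ = 5.983×10⁻¹⁹ J; per mole, 3.603×10⁵ J mol⁻¹.
Energy required: 8.893×10⁻⁵ × 3.603×10⁵ = 32 J.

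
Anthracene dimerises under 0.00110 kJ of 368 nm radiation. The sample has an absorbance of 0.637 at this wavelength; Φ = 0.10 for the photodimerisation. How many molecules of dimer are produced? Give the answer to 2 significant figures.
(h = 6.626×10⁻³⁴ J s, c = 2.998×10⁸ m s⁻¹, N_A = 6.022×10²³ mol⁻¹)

1.6×10¹⁷ molecules

Photon energy at 368 nm: hc/λ = (6.626×10⁻³⁴)(2.998×10⁸)/(368×10⁻⁹) = 5.398×10⁻¹⁹ J.
Incident energy: 0.00110 kJ = 1.10 J.
Photons incident: 1.10 / 5.398×10⁻¹⁹ = 2.038×10¹⁸, i.e. 2.038×10¹⁸/6.022×10²³ = 3.384×10⁻⁶ mol.
Fraction absorbed: 1 − 10^(−0.637) = 0.7693.
Photons absorbed: 0.7693 × 3.384×10⁻⁶ = 2.603×10⁻⁶ mol.
Product: Φ × n_abs = 0.10 × 2.603×10⁻⁶ = 2.603×10⁻⁷ mol.
As a count: 2.603×10⁻⁷ × 6.022×10²³ = 1.6×10¹⁷.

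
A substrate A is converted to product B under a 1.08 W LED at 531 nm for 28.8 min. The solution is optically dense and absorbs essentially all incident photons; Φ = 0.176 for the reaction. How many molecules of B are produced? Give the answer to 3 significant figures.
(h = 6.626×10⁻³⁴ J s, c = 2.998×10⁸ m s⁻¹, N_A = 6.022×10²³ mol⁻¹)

Photon energy at 531 nm: hc/λ = (6.626×10⁻³⁴)(2.998×10⁸)/(531×10⁻⁹) = 3.741×10⁻¹⁹ J.
Energy delivered: (1.08 W)(1728 s) = 1866 J.
Photons incident: 1866 / 3.741×10⁻¹⁹ = 4.988×10²¹, i.e. 4.988×10²¹/6.022×10²³ = 0.008283 mol.
Product: Φ × n_abs = 0.176 × 0.008283 = 0.001458 mol.
As a count: 0.001458 × 6.022×10²³ = 8.78×10²⁰.

8.78×10²⁰ molecules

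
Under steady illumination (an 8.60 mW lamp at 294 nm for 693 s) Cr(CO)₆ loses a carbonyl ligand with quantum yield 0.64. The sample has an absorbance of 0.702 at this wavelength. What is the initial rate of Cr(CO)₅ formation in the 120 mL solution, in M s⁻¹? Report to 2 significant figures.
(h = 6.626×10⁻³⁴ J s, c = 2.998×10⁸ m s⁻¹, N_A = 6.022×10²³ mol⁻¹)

9.0×10⁻⁸ M s⁻¹

Photon energy at 294 nm: hc/λ = (6.626×10⁻³⁴)(2.998×10⁸)/(294×10⁻⁹) = 6.757×10⁻¹⁹ J.
Energy delivered: (8.60 mW)(693 s) = 5.960 J.
Photons incident: 5.960 / 6.757×10⁻¹⁹ = 8.820×10¹⁸, i.e. 8.820×10¹⁸/6.022×10²³ = 1.465×10⁻⁵ mol.
Fraction absorbed: 1 − 10^(−0.702) = 0.8014.
Photons absorbed: 0.8014 × 1.465×10⁻⁵ = 1.174×10⁻⁵ mol.
Product formed: 0.64 × 1.174×10⁻⁵ = 7.514×10⁻⁶ mol.
Rate: 7.514×10⁻⁶ mol / (693 s × 0.12 L) = 9.0×10⁻⁸ M s⁻¹.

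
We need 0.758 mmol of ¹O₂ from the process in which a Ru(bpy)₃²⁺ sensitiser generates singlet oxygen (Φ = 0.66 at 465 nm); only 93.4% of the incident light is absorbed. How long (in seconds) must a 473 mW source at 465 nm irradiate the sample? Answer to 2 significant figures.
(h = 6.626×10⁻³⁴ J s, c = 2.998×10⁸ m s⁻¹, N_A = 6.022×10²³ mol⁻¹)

Product: 0.758 mmol = 7.58×10⁻⁴ mol.
Photons that must be absorbed: 7.58×10⁻⁴ / 0.66 = 0.001148 mol.
Incident photons needed: 0.001148 / 0.934 = 0.001229 mol.
Photon energy: hc/λ = 4.272×10⁻¹⁹ J; per mole, 2.573×10⁵ J mol⁻¹.
Energy required: 0.001229 × 2.573×10⁵ = 316.2 J.
Time: 316.2 J / 0.473 W = 670 s.

t ≈ 670 s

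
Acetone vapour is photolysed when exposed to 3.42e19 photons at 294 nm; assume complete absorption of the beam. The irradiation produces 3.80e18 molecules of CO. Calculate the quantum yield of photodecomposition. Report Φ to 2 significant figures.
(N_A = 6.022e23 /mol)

Φ = 0.11

Product: 3.80e18 / 6.022e23 = 6.310e-6 mol.
Moles of photons: 3.42e19 / 6.022e23 = 5.679e-5 mol.
Φ = 6.310e-6 mol / 5.679e-5 mol photons = 0.11.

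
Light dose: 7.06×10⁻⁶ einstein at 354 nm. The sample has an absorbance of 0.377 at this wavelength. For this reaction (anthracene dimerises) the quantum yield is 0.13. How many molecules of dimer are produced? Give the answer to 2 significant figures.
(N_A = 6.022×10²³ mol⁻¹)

3.2×10¹⁷ molecules

Fraction absorbed: 1 − 10^(−0.377) = 0.5802.
Photons absorbed: 0.5802 × 7.06×10⁻⁶ = 4.096×10⁻⁶ mol.
Product: Φ × n_abs = 0.13 × 4.096×10⁻⁶ = 5.325×10⁻⁷ mol.
As a count: 5.325×10⁻⁷ × 6.022×10²³ = 3.2×10¹⁷.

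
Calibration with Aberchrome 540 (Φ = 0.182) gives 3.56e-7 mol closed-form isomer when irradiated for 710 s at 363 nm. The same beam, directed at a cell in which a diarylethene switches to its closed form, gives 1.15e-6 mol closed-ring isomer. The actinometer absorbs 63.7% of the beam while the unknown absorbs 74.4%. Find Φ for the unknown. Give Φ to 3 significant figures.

Φ = 0.503

Photons absorbed by the actinometer: 3.56e-7 / 0.182 = 1.956e-6 mol.
Incident flux: 1.956e-6 / 0.637 = 3.071e-6 einstein.
Absorbed by unknown: 0.744 × 3.071e-6 = 2.285e-6 mol.
Φ(unknown) = 1.15e-6 / 2.285e-6 = 0.503.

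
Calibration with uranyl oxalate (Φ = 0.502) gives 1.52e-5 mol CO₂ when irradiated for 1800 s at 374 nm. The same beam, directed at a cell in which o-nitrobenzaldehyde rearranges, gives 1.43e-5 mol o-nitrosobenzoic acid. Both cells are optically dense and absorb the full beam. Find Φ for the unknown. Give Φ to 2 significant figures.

Photons absorbed by the actinometer: 1.52e-5 / 0.502 = 3.028e-5 mol.
Φ(unknown) = 1.43e-5 / 3.028e-5 = 0.47.

Φ = 0.47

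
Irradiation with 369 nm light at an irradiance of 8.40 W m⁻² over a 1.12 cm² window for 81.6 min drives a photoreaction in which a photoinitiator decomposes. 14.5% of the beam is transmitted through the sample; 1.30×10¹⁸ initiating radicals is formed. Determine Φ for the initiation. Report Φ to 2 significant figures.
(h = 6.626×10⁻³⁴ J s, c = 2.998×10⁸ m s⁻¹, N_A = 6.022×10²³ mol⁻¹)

Φ = 0.18

Product: 1.30×10¹⁸ / 6.022×10²³ = 2.159×10⁻⁶ mol.
Photon energy at 369 nm: hc/λ = (6.626×10⁻³⁴)(2.998×10⁸)/(369×10⁻⁹) = 5.383×10⁻¹⁹ J.
Energy delivered: (8.40 W m⁻²)(1.12×10⁻⁴ m²)(4896 s) = 4.606 J.
Photons incident: 4.606 / 5.383×10⁻¹⁹ = 8.557×10¹⁸, i.e. 8.557×10¹⁸/6.022×10²³ = 1.421×10⁻⁵ mol.
Fraction absorbed: 1 − 14.5/100 = 0.8550.
Photons absorbed: 0.8550 × 1.421×10⁻⁵ = 1.215×10⁻⁵ mol.
Φ = 2.159×10⁻⁶ mol / 1.215×10⁻⁵ mol photons = 0.18.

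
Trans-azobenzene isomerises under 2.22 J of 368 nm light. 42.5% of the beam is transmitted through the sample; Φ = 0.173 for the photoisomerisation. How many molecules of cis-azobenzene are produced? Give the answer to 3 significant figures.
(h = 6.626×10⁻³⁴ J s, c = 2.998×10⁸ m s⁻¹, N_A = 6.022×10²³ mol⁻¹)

Photon energy at 368 nm: hc/λ = (6.626×10⁻³⁴)(2.998×10⁸)/(368×10⁻⁹) = 5.398×10⁻¹⁹ J.
Photons incident: 2.22 / 5.398×10⁻¹⁹ = 4.113×10¹⁸, i.e. 4.113×10¹⁸/6.022×10²³ = 6.830×10⁻⁶ mol.
Fraction absorbed: 1 − 42.5/100 = 0.5750.
Photons absorbed: 0.5750 × 6.830×10⁻⁶ = 3.927×10⁻⁶ mol.
Product: Φ × n_abs = 0.173 × 3.927×10⁻⁶ = 6.794×10⁻⁷ mol.
As a count: 6.794×10⁻⁷ × 6.022×10²³ = 4.09×10¹⁷.

4.09×10¹⁷ molecules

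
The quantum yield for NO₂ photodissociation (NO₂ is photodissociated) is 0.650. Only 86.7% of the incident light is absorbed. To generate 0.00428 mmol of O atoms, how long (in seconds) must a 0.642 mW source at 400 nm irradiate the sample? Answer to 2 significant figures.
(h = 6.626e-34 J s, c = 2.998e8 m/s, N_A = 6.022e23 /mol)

Product: 0.00428 mmol = 4.28e-6 mol.
Photons that must be absorbed: 4.28e-6 / 0.650 = 6.585e-6 mol.
Incident photons needed: 6.585e-6 / 0.867 = 7.595e-6 mol.
Photon energy: hc/λ = 4.966e-19 J; per mole, 2.991e5 J mol⁻¹.
Energy required: 7.595e-6 × 2.991e5 = 2.272 J.
Time: 2.272 J / 0.000642 W = 3500 s.

t ≈ 3500 s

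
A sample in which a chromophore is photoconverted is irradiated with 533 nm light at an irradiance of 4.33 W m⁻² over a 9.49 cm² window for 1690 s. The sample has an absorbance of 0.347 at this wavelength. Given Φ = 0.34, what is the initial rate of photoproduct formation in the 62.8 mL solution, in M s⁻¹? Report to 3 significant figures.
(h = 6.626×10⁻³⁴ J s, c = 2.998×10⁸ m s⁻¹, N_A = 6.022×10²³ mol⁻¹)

Photon energy at 533 nm: hc/λ = (6.626×10⁻³⁴)(2.998×10⁸)/(533×10⁻⁹) = 3.727×10⁻¹⁹ J.
Energy delivered: (4.33 W m⁻²)(9.49×10⁻⁴ m²)(1690 s) = 6.944 J.
Photons incident: 6.944 / 3.727×10⁻¹⁹ = 1.863×10¹⁹, i.e. 1.863×10¹⁹/6.022×10²³ = 3.094×10⁻⁵ mol.
Fraction absorbed: 1 − 10^(−0.347) = 0.5502.
Photons absorbed: 0.5502 × 3.094×10⁻⁵ = 1.702×10⁻⁵ mol.
Product formed: 0.34 × 1.702×10⁻⁵ = 5.787×10⁻⁶ mol.
Rate: 5.787×10⁻⁶ mol / (1690 s × 0.0628 L) = 5.45×10⁻⁸ M s⁻¹.

5.45×10⁻⁸ M s⁻¹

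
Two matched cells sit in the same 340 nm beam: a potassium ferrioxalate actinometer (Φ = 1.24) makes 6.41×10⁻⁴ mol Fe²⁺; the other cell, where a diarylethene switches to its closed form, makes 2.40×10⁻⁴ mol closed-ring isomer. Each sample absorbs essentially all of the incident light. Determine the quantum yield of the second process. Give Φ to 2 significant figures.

Photons absorbed by the actinometer: 6.41×10⁻⁴ / 1.24 = 5.169×10⁻⁴ mol.
Φ(unknown) = 2.40×10⁻⁴ / 5.169×10⁻⁴ = 0.46.

Φ = 0.46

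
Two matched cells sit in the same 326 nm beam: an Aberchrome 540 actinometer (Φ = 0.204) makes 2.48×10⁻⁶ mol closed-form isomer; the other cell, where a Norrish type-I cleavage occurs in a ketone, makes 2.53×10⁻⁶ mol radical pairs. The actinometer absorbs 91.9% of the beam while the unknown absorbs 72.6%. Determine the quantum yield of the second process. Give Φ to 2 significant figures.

Φ = 0.26

Photons absorbed by the actinometer: 2.48×10⁻⁶ / 0.204 = 1.216×10⁻⁵ mol.
Incident flux: 1.216×10⁻⁵ / 0.919 = 1.323×10⁻⁵ einstein.
Absorbed by unknown: 0.726 × 1.323×10⁻⁵ = 9.605×10⁻⁶ mol.
Φ(unknown) = 2.53×10⁻⁶ / 9.605×10⁻⁶ = 0.26.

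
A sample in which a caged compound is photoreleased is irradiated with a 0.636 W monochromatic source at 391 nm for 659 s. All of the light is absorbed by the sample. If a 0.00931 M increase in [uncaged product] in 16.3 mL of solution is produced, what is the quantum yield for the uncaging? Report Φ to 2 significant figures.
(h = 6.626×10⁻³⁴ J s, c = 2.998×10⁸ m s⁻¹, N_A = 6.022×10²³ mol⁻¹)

Φ = 0.11

Product: (0.00931 M)(0.0163 L) = 1.518×10⁻⁴ mol.
Photon energy at 391 nm: hc/λ = (6.626×10⁻³⁴)(2.998×10⁸)/(391×10⁻⁹) = 5.080×10⁻¹⁹ J.
Energy delivered: (0.636 W)(659 s) = 419.1 J.
Photons incident: 419.1 / 5.080×10⁻¹⁹ = 8.250×10²⁰, i.e. 8.250×10²⁰/6.022×10²³ = 0.001370 mol.
Φ = 1.518×10⁻⁴ mol / 0.001370 mol photons = 0.11.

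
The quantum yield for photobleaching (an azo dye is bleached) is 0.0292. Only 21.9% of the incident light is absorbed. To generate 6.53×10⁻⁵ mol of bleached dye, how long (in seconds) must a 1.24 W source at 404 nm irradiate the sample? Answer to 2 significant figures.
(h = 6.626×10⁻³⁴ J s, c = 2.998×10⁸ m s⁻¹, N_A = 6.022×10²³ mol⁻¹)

Photons that must be absorbed: 6.53×10⁻⁵ / 0.0292 = 0.002236 mol.
Incident photons needed: 0.002236 / 0.219 = 0.01021 mol.
Photon energy: hc/λ = 4.917×10⁻¹⁹ J; per mole, 2.961×10⁵ J mol⁻¹.
Energy required: 0.01021 × 2.961×10⁵ = 3023 J.
Time: 3023 J / 1.24 W = 2400 s.

t ≈ 2400 s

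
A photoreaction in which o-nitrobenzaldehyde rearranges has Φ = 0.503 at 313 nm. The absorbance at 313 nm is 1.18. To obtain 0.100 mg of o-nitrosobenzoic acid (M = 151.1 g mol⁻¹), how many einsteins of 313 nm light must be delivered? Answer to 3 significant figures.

Product: 0.100 mg / 151.1 g mol⁻¹ = 6.618×10⁻⁷ mol.
Photons that must be absorbed: 6.618×10⁻⁷ / 0.503 = 1.316×10⁻⁶ mol.
Fraction absorbed: 1 − 10^(−1.18) = 0.9339.
Incident photons needed: 1.316×10⁻⁶ / 0.9339 = 1.409×10⁻⁶ mol.

1.41×10⁻⁶ einstein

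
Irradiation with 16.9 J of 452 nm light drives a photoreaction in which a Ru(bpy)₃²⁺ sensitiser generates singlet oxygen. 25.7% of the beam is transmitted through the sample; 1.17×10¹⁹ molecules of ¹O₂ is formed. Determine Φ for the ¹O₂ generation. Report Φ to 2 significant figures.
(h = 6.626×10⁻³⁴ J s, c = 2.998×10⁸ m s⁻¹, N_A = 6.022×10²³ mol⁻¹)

Product: 1.17×10¹⁹ / 6.022×10²³ = 1.943×10⁻⁵ mol.
Photon energy at 452 nm: hc/λ = (6.626×10⁻³⁴)(2.998×10⁸)/(452×10⁻⁹) = 4.395×10⁻¹⁹ J.
Photons incident: 16.9 / 4.395×10⁻¹⁹ = 3.845×10¹⁹, i.e. 3.845×10¹⁹/6.022×10²³ = 6.385×10⁻⁵ mol.
Fraction absorbed: 1 − 25.7/100 = 0.7430.
Photons absorbed: 0.7430 × 6.385×10⁻⁵ = 4.744×10⁻⁵ mol.
Φ = 1.943×10⁻⁵ mol / 4.744×10⁻⁵ mol photons = 0.41.

Φ = 0.41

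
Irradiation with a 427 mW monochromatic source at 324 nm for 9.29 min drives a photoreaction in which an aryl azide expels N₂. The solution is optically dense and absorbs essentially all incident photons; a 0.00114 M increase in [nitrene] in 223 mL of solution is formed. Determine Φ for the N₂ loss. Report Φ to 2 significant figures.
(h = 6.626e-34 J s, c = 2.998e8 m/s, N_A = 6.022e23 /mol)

Product: (0.00114 M)(0.223 L) = 2.542e-4 mol.
Photon energy at 324 nm: hc/λ = (6.626e-34)(2.998e8)/(324e-9) = 6.131e-19 J.
Energy delivered: (427 mW)(557.4 s) = 238.0 J.
Photons incident: 238.0 / 6.131e-19 = 3.882e20, i.e. 3.882e20/6.022e23 = 6.446e-4 mol.
Φ = 2.542e-4 mol / 6.446e-4 mol photons = 0.39.

Φ = 0.39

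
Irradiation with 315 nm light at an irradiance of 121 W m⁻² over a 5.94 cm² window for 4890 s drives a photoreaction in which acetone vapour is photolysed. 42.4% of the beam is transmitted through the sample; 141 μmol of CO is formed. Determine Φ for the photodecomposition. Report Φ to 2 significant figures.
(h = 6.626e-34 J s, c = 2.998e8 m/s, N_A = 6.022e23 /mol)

Product: 141 μmol = 1.41e-4 mol.
Photon energy at 315 nm: hc/λ = (6.626e-34)(2.998e8)/(315e-9) = 6.306e-19 J.
Energy delivered: (121 W m⁻²)(5.94e-4 m²)(4890 s) = 351.5 J.
Photons incident: 351.5 / 6.306e-19 = 5.574e20, i.e. 5.574e20/6.022e23 = 9.256e-4 mol.
Fraction absorbed: 1 − 42.4/100 = 0.5760.
Photons absorbed: 0.5760 × 9.256e-4 = 5.331e-4 mol.
Φ = 1.41e-4 mol / 5.331e-4 mol photons = 0.26.

Φ = 0.26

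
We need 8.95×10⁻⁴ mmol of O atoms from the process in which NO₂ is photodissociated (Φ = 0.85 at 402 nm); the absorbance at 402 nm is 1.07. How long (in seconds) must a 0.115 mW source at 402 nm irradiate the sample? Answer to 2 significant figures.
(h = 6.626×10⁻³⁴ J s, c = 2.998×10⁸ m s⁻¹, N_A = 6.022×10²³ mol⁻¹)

Product: 8.95×10⁻⁴ mmol = 8.95×10⁻⁷ mol.
Photons that must be absorbed: 8.95×10⁻⁷ / 0.85 = 1.053×10⁻⁶ mol.
Fraction absorbed: 1 − 10^(−1.07) = 0.9149.
Incident photons needed: 1.053×10⁻⁶ / 0.9149 = 1.151×10⁻⁶ mol.
Photon energy: hc/λ = 4.941×10⁻¹⁹ J; per mole, 2.975×10⁵ J mol⁻¹.
Energy required: 1.151×10⁻⁶ × 2.975×10⁵ = 0.3424 J.
Time: 0.3424 J / 0.000115 W = 3000 s.

t ≈ 3000 s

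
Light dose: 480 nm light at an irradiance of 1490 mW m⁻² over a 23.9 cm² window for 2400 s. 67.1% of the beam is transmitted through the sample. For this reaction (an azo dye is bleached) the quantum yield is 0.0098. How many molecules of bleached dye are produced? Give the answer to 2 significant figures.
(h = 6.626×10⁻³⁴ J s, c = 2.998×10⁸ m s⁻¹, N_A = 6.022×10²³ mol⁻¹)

6.7×10¹⁶ molecules

Photon energy at 480 nm: hc/λ = (6.626×10⁻³⁴)(2.998×10⁸)/(480×10⁻⁹) = 4.138×10⁻¹⁹ J.
Energy delivered: (1490 mW m⁻²)(23.9×10⁻⁴ m²)(2400 s) = 8.547 J.
Photons incident: 8.547 / 4.138×10⁻¹⁹ = 2.065×10¹⁹, i.e. 2.065×10¹⁹/6.022×10²³ = 3.429×10⁻⁵ mol.
Fraction absorbed: 1 − 67.1/100 = 0.3290.
Photons absorbed: 0.3290 × 3.429×10⁻⁵ = 1.128×10⁻⁵ mol.
Product: Φ × n_abs = 0.0098 × 1.128×10⁻⁵ = 1.105×10⁻⁷ mol.
As a count: 1.105×10⁻⁷ × 6.022×10²³ = 6.7×10¹⁶.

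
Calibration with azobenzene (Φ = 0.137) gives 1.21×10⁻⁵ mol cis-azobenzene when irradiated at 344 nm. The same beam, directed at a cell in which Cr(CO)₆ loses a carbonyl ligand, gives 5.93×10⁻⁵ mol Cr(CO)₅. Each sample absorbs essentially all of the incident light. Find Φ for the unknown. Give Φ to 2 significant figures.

Φ = 0.67

Photons absorbed by the actinometer: 1.21×10⁻⁵ / 0.137 = 8.832×10⁻⁵ mol.
Φ(unknown) = 5.93×10⁻⁵ / 8.832×10⁻⁵ = 0.67.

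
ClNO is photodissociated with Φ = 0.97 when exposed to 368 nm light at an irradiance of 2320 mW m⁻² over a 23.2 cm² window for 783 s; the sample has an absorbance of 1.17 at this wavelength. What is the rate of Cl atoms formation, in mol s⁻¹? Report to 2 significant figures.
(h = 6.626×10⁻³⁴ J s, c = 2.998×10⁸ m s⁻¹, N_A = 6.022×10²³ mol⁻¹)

1.5×10⁻⁸ mol s⁻¹

Photon energy at 368 nm: hc/λ = (6.626×10⁻³⁴)(2.998×10⁸)/(368×10⁻⁹) = 5.398×10⁻¹⁹ J.
Energy delivered: (2320 mW m⁻²)(23.2×10⁻⁴ m²)(783 s) = 4.214 J.
Photons incident: 4.214 / 5.398×10⁻¹⁹ = 7.807×10¹⁸, i.e. 7.807×10¹⁸/6.022×10²³ = 1.296×10⁻⁵ mol.
Fraction absorbed: 1 − 10^(−1.17) = 0.9324.
Photons absorbed: 0.9324 × 1.296×10⁻⁵ = 1.208×10⁻⁵ mol.
Product formed: 0.97 × 1.208×10⁻⁵ = 1.172×10⁻⁵ mol.
Rate: 1.172×10⁻⁵ / 783 s = 1.5×10⁻⁸ mol s⁻¹.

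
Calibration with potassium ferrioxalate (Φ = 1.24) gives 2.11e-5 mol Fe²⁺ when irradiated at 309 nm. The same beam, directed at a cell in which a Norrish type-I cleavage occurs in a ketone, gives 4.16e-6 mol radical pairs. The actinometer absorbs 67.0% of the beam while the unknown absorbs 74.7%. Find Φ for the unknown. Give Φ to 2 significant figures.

Photons absorbed by the actinometer: 2.11e-5 / 1.24 = 1.702e-5 mol.
Incident flux: 1.702e-5 / 0.670 = 2.540e-5 einstein.
Absorbed by unknown: 0.747 × 2.540e-5 = 1.897e-5 mol.
Φ(unknown) = 4.16e-6 / 1.897e-5 = 0.22.

Φ = 0.22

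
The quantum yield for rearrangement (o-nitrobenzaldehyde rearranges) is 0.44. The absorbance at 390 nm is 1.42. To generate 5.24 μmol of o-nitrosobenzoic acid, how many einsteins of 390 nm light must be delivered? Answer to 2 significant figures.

Product: 5.24 μmol = 5.24e-6 mol.
Photons that must be absorbed: 5.24e-6 / 0.44 = 1.191e-5 mol.
Fraction absorbed: 1 − 10^(−1.42) = 0.9620.
Incident photons needed: 1.191e-5 / 0.9620 = 1.238e-5 mol.

1.2e-5 einstein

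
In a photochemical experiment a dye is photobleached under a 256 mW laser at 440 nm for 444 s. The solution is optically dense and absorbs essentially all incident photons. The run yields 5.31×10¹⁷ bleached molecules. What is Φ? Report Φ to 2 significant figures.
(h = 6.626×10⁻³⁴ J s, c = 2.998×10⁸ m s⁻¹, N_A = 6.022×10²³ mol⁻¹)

Product: 5.31×10¹⁷ / 6.022×10²³ = 8.818×10⁻⁷ mol.
Photon energy at 440 nm: hc/λ = (6.626×10⁻³⁴)(2.998×10⁸)/(440×10⁻⁹) = 4.515×10⁻¹⁹ J.
Energy delivered: (256 mW)(444 s) = 113.7 J.
Photons incident: 113.7 / 4.515×10⁻¹⁹ = 2.518×10²⁰, i.e. 2.518×10²⁰/6.022×10²³ = 4.181×10⁻⁴ mol.
Φ = 8.818×10⁻⁷ mol / 4.181×10⁻⁴ mol photons = 0.0021.

Φ = 0.0021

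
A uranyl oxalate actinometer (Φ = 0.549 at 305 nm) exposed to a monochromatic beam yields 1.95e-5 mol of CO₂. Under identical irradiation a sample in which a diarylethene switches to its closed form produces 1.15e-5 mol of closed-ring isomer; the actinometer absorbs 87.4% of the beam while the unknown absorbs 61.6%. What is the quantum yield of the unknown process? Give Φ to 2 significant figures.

Photons absorbed by the actinometer: 1.95e-5 / 0.549 = 3.552e-5 mol.
Incident flux: 3.552e-5 / 0.874 = 4.064e-5 einstein.
Absorbed by unknown: 0.616 × 4.064e-5 = 2.503e-5 mol.
Φ(unknown) = 1.15e-5 / 2.503e-5 = 0.46.

Φ = 0.46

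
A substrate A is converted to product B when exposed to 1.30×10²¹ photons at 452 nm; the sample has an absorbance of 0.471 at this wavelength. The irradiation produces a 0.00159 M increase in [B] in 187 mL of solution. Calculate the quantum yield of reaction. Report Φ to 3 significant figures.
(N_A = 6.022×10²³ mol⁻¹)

Product: (0.00159 M)(0.187 L) = 2.973×10⁻⁴ mol.
Moles of photons: 1.30×10²¹ / 6.022×10²³ = 0.002159 mol.
Fraction absorbed: 1 − 10^(−0.471) = 0.6619.
Photons absorbed: 0.6619 × 0.002159 = 0.001429 mol.
Φ = 2.973×10⁻⁴ mol / 0.001429 mol photons = 0.208.

Φ = 0.208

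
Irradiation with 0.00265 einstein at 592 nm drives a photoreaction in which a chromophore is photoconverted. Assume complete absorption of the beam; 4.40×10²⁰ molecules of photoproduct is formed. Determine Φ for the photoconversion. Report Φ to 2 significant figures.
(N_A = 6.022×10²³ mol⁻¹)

Φ = 0.28

Product: 4.40×10²⁰ / 6.022×10²³ = 7.307×10⁻⁴ mol.
Φ = 7.307×10⁻⁴ mol / 0.00265 mol photons = 0.28.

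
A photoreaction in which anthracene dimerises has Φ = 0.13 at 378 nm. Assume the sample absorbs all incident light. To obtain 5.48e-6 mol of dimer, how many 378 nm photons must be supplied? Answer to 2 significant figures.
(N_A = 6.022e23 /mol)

2.5e19 photons

Photons that must be absorbed: 5.48e-6 / 0.13 = 4.215e-5 mol.
Photon count: 4.215e-5 × 6.022e23 = 2.5e19.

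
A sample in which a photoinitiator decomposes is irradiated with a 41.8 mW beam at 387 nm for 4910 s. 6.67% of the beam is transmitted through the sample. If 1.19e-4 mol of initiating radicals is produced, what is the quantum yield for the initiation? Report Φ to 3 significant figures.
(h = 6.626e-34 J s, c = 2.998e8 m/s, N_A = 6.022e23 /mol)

Φ = 0.192

Photon energy at 387 nm: hc/λ = (6.626e-34)(2.998e8)/(387e-9) = 5.133e-19 J.
Energy delivered: (41.8 mW)(4910 s) = 205.2 J.
Photons incident: 205.2 / 5.133e-19 = 3.998e20, i.e. 3.998e20/6.022e23 = 6.639e-4 mol.
Fraction absorbed: 1 − 6.67/100 = 0.9333.
Photons absorbed: 0.9333 × 6.639e-4 = 6.196e-4 mol.
Φ = 1.19e-4 mol / 6.196e-4 mol photons = 0.192.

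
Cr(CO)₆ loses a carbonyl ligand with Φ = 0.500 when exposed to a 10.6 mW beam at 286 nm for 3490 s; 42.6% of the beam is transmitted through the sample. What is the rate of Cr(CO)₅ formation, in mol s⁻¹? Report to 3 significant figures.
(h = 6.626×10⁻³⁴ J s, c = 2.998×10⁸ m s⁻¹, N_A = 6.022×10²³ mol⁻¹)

Photon energy at 286 nm: hc/λ = (6.626×10⁻³⁴)(2.998×10⁸)/(286×10⁻⁹) = 6.946×10⁻¹⁹ J.
Energy delivered: (10.6 mW)(3490 s) = 36.99 J.
Photons incident: 36.99 / 6.946×10⁻¹⁹ = 5.325×10¹⁹, i.e. 5.325×10¹⁹/6.022×10²³ = 8.843×10⁻⁵ mol.
Fraction absorbed: 1 − 42.6/100 = 0.5740.
Photons absorbed: 0.5740 × 8.843×10⁻⁵ = 5.076×10⁻⁵ mol.
Product formed: 0.500 × 5.076×10⁻⁵ = 2.538×10⁻⁵ mol.
Rate: 2.538×10⁻⁵ / 3490 s = 7.27×10⁻⁹ mol s⁻¹.

7.27×10⁻⁹ mol s⁻¹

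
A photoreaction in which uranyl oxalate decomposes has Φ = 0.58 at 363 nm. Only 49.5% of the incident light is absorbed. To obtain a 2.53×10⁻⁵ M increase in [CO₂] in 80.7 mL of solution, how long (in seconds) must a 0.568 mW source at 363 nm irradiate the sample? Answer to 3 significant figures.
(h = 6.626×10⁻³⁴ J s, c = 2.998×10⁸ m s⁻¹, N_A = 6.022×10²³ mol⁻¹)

t ≈ 4130 s

Product: (2.53×10⁻⁵ M)(0.0807 L) = 2.042×10⁻⁶ mol.
Photons that must be absorbed: 2.042×10⁻⁶ / 0.58 = 3.521×10⁻⁶ mol.
Incident photons needed: 3.521×10⁻⁶ / 0.495 = 7.113×10⁻⁶ mol.
Photon energy: hc/λ = 5.472×10⁻¹⁹ J; per mole, 3.295×10⁵ J mol⁻¹.
Energy required: 7.113×10⁻⁶ × 3.295×10⁵ = 2.344 J.
Time: 2.344 J / 0.000568 W = 4130 s.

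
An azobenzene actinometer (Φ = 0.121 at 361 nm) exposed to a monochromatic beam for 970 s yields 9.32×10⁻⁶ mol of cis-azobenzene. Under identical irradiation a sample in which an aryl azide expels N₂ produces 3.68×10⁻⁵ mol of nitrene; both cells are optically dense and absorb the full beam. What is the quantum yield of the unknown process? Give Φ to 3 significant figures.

Photons absorbed by the actinometer: 9.32×10⁻⁶ / 0.121 = 7.702×10⁻⁵ mol.
Φ(unknown) = 3.68×10⁻⁵ / 7.702×10⁻⁵ = 0.478.

Φ = 0.478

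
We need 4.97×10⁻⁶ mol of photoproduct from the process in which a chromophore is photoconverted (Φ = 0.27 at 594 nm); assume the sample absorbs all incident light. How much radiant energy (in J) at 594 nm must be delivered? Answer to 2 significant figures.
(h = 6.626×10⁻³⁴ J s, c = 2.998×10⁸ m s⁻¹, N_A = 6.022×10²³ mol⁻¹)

Photons that must be absorbed: 4.97×10⁻⁶ / 0.27 = 1.841×10⁻⁵ mol.
Photon energy: hc/λ = 3.344×10⁻¹⁹ J; per mole, 2.014×10⁵ J mol⁻¹.
Energy required: 1.841×10⁻⁵ × 2.014×10⁵ = 3.7 J.

3.7 J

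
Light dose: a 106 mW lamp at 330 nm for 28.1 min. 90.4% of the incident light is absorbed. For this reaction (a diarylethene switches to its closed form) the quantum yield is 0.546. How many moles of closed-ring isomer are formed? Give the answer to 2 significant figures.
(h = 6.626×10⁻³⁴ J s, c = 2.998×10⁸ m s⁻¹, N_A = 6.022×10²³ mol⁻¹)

2.4×10⁻⁴ mol

Photon energy at 330 nm: hc/λ = (6.626×10⁻³⁴)(2.998×10⁸)/(330×10⁻⁹) = 6.020×10⁻¹⁹ J.
Energy delivered: (106 mW)(1686 s) = 178.7 J.
Photons incident: 178.7 / 6.020×10⁻¹⁹ = 2.968×10²⁰, i.e. 2.968×10²⁰/6.022×10²³ = 4.929×10⁻⁴ mol.
Photons absorbed: 0.904 × 4.929×10⁻⁴ = 4.456×10⁻⁴ mol.
Product: Φ × n_abs = 0.546 × 4.456×10⁻⁴ = 2.433×10⁻⁴ mol.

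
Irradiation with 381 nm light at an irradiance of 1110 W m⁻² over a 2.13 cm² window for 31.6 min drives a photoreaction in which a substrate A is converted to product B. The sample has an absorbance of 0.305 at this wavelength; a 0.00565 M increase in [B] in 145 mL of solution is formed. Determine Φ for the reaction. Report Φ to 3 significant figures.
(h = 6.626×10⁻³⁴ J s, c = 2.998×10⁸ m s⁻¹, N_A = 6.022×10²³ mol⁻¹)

Φ = 1.14

Product: (0.00565 M)(0.145 L) = 8.192×10⁻⁴ mol.
Photon energy at 381 nm: hc/λ = (6.626×10⁻³⁴)(2.998×10⁸)/(381×10⁻⁹) = 5.214×10⁻¹⁹ J.
Energy delivered: (1110 W m⁻²)(2.13×10⁻⁴ m²)(1896 s) = 448.3 J.
Photons incident: 448.3 / 5.214×10⁻¹⁹ = 8.598×10²⁰, i.e. 8.598×10²⁰/6.022×10²³ = 0.001428 mol.
Fraction absorbed: 1 − 10^(−0.305) = 0.5045.
Photons absorbed: 0.5045 × 0.001428 = 7.204×10⁻⁴ mol.
Φ = 8.192×10⁻⁴ mol / 7.204×10⁻⁴ mol photons = 1.14.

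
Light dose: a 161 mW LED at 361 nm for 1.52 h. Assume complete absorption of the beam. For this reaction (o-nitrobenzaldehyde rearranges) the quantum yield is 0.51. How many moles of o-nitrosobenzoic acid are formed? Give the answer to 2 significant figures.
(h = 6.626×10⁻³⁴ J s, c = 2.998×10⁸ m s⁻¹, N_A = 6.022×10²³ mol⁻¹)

Photon energy at 361 nm: hc/λ = (6.626×10⁻³⁴)(2.998×10⁸)/(361×10⁻⁹) = 5.503×10⁻¹⁹ J.
Energy delivered: (161 mW)(5472 s) = 881.0 J.
Photons incident: 881.0 / 5.503×10⁻¹⁹ = 1.601×10²¹, i.e. 1.601×10²¹/6.022×10²³ = 0.002659 mol.
Product: Φ × n_abs = 0.51 × 0.002659 = 0.001356 mol.

0.0014 mol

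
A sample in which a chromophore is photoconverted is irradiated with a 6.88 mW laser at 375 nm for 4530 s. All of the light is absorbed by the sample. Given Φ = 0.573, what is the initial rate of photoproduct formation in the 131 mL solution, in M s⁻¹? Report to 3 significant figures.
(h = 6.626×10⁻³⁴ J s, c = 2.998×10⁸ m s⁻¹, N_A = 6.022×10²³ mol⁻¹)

Photon energy at 375 nm: hc/λ = (6.626×10⁻³⁴)(2.998×10⁸)/(375×10⁻⁹) = 5.297×10⁻¹⁹ J.
Energy delivered: (6.88 mW)(4530 s) = 31.17 J.
Photons incident: 31.17 / 5.297×10⁻¹⁹ = 5.884×10¹⁹, i.e. 5.884×10¹⁹/6.022×10²³ = 9.771×10⁻⁵ mol.
Product formed: 0.573 × 9.771×10⁻⁵ = 5.599×10⁻⁵ mol.
Rate: 5.599×10⁻⁵ mol / (4530 s × 0.131 L) = 9.43×10⁻⁸ M s⁻¹.

9.43×10⁻⁸ M s⁻¹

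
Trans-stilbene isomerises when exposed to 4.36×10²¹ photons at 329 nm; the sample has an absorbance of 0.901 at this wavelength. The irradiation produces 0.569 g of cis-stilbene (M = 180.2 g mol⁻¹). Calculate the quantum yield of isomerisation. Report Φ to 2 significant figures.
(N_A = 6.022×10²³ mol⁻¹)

Φ = 0.50

Product: 0.569 g / 180.2 g mol⁻¹ = 0.003158 mol.
Moles of photons: 4.36×10²¹ / 6.022×10²³ = 0.007240 mol.
Fraction absorbed: 1 − 10^(−0.901) = 0.8744.
Photons absorbed: 0.8744 × 0.007240 = 0.006331 mol.
Φ = 0.003158 mol / 0.006331 mol photons = 0.50.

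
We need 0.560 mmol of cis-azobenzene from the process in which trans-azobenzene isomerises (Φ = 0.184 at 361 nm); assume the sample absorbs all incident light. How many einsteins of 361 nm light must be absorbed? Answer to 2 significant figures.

Product: 0.560 mmol = 5.60e-4 mol.
Photons that must be absorbed: 5.60e-4 / 0.184 = 0.003043 mol.

0.0030 einstein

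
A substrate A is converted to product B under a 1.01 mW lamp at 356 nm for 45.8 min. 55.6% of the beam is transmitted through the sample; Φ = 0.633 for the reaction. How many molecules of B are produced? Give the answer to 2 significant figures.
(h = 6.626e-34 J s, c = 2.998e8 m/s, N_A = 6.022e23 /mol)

1.4e18 molecules

Photon energy at 356 nm: hc/λ = (6.626e-34)(2.998e8)/(356e-9) = 5.580e-19 J.
Energy delivered: (1.01 mW)(2748 s) = 2.775 J.
Photons incident: 2.775 / 5.580e-19 = 4.973e18, i.e. 4.973e18/6.022e23 = 8.258e-6 mol.
Fraction absorbed: 1 − 55.6/100 = 0.4440.
Photons absorbed: 0.4440 × 8.258e-6 = 3.667e-6 mol.
Product: Φ × n_abs = 0.633 × 3.667e-6 = 2.321e-6 mol.
As a count: 2.321e-6 × 6.022e23 = 1.4e18.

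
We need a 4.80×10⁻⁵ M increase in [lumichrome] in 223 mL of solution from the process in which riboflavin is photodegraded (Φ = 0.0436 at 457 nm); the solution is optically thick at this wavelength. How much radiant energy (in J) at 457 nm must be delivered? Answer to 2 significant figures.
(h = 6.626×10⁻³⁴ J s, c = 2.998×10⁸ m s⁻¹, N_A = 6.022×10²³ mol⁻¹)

Product: (4.80×10⁻⁵ M)(0.223 L) = 1.070×10⁻⁵ mol.
Photons that must be absorbed: 1.070×10⁻⁵ / 0.0436 = 2.454×10⁻⁴ mol.
Photon energy: hc/λ = 4.347×10⁻¹⁹ J; per mole, 2.618×10⁵ J mol⁻¹.
Energy required: 2.454×10⁻⁴ × 2.618×10⁵ = 64 J.

64 J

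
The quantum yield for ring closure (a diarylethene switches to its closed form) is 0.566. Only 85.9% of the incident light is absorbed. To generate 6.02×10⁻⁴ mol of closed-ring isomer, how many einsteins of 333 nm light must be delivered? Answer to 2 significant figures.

Photons that must be absorbed: 6.02×10⁻⁴ / 0.566 = 0.001064 mol.
Incident photons needed: 0.001064 / 0.859 = 0.001239 mol.

0.0012 einstein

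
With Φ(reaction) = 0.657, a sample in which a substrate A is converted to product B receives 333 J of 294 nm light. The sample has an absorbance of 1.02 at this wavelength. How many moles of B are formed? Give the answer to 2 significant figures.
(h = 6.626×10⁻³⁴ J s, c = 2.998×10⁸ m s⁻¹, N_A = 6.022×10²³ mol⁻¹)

Photon energy at 294 nm: hc/λ = (6.626×10⁻³⁴)(2.998×10⁸)/(294×10⁻⁹) = 6.757×10⁻¹⁹ J.
Photons incident: 333 / 6.757×10⁻¹⁹ = 4.928×10²⁰, i.e. 4.928×10²⁰/6.022×10²³ = 8.183×10⁻⁴ mol.
Fraction absorbed: 1 − 10^(−1.02) = 0.9045.
Photons absorbed: 0.9045 × 8.183×10⁻⁴ = 7.402×10⁻⁴ mol.
Product: Φ × n_abs = 0.657 × 7.402×10⁻⁴ = 4.863×10⁻⁴ mol.

4.9×10⁻⁴ mol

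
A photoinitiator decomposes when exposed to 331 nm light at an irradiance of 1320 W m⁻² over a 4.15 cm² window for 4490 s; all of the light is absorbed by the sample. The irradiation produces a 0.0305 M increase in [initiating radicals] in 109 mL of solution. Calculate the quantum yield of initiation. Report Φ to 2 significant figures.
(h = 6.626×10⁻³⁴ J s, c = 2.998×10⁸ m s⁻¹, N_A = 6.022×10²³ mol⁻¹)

Product: (0.0305 M)(0.109 L) = 0.003324 mol.
Photon energy at 331 nm: hc/λ = (6.626×10⁻³⁴)(2.998×10⁸)/(331×10⁻⁹) = 6.001×10⁻¹⁹ J.
Energy delivered: (1320 W m⁻²)(4.15×10⁻⁴ m²)(4490 s) = 2460 J.
Photons incident: 2460 / 6.001×10⁻¹⁹ = 4.099×10²¹, i.e. 4.099×10²¹/6.022×10²³ = 0.006807 mol.
Φ = 0.003324 mol / 0.006807 mol photons = 0.49.

Φ = 0.49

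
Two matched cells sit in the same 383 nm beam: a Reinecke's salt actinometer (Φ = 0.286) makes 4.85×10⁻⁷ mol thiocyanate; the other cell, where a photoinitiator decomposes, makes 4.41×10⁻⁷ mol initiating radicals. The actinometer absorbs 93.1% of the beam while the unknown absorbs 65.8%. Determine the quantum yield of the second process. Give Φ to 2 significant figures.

Photons absorbed by the actinometer: 4.85×10⁻⁷ / 0.286 = 1.696×10⁻⁶ mol.
Incident flux: 1.696×10⁻⁶ / 0.931 = 1.822×10⁻⁶ einstein.
Absorbed by unknown: 0.658 × 1.822×10⁻⁶ = 1.199×10⁻⁶ mol.
Φ(unknown) = 4.41×10⁻⁷ / 1.199×10⁻⁶ = 0.37.

Φ = 0.37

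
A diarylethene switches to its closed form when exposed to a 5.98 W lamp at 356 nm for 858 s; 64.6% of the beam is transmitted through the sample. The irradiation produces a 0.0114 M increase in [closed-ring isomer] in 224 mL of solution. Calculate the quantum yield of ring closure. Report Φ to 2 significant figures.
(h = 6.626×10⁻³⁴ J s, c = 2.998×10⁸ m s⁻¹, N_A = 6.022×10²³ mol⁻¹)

Product: (0.0114 M)(0.224 L) = 0.002554 mol.
Photon energy at 356 nm: hc/λ = (6.626×10⁻³⁴)(2.998×10⁸)/(356×10⁻⁹) = 5.580×10⁻¹⁹ J.
Energy delivered: (5.98 W)(858 s) = 5131 J.
Photons incident: 5131 / 5.580×10⁻¹⁹ = 9.195×10²¹, i.e. 9.195×10²¹/6.022×10²³ = 0.01527 mol.
Fraction absorbed: 1 − 64.6/100 = 0.3540.
Photons absorbed: 0.3540 × 0.01527 = 0.005406 mol.
Φ = 0.002554 mol / 0.005406 mol photons = 0.47.

Φ = 0.47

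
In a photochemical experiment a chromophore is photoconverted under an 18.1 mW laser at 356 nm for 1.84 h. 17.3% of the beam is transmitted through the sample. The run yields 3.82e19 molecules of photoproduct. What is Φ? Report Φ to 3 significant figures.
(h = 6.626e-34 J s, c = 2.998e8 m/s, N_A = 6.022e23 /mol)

Φ = 0.215

Product: 3.82e19 / 6.022e23 = 6.343e-5 mol.
Photon energy at 356 nm: hc/λ = (6.626e-34)(2.998e8)/(356e-9) = 5.580e-19 J.
Energy delivered: (18.1 mW)(6624 s) = 119.9 J.
Photons incident: 119.9 / 5.580e-19 = 2.149e20, i.e. 2.149e20/6.022e23 = 3.569e-4 mol.
Fraction absorbed: 1 − 17.3/100 = 0.8270.
Photons absorbed: 0.8270 × 3.569e-4 = 2.952e-4 mol.
Φ = 6.343e-5 mol / 2.952e-4 mol photons = 0.215.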